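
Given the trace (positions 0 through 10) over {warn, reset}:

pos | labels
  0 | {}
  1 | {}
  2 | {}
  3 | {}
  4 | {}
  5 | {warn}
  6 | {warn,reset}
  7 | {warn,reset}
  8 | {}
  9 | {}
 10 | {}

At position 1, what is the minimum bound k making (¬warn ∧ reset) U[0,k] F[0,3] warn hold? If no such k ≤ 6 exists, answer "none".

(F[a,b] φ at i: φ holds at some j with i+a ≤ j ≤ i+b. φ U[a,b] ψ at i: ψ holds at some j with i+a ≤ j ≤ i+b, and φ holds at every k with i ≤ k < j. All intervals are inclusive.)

Need earliest j ≥ 1 with F[0,3] warn, and (¬warn ∧ reset) at every k in [1,j-1].
  j=1: rhs fails.
  j=2: rhs holds but lhs fails at k=1.
  j=3: rhs holds but lhs fails at k=1.
  j=4: rhs holds but lhs fails at k=1.
  j=5: rhs holds but lhs fails at k=1.
  j=6: rhs holds but lhs fails at k=1.
  j=7: rhs holds but lhs fails at k=1.
No witness within the range → none.

none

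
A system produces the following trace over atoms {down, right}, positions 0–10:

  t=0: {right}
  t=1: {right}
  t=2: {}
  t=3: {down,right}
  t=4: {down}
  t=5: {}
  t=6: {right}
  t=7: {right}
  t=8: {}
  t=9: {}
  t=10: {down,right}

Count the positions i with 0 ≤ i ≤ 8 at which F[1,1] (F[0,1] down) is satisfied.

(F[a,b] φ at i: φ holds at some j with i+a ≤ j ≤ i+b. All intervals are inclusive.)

4

Evaluate at each i in [0,8]:
  i=0: ✗ (none in [1,1])
  i=1: ✓ (witness j=2)
  i=2: ✓ (witness j=3)
  i=3: ✓ (witness j=4)
  i=4: ✗ (none in [5,5])
  i=5: ✗ (none in [6,6])
  i=6: ✗ (none in [7,7])
  i=7: ✗ (none in [8,8])
  i=8: ✓ (witness j=9)
Positions where it holds: {1, 2, 3, 8} → 4.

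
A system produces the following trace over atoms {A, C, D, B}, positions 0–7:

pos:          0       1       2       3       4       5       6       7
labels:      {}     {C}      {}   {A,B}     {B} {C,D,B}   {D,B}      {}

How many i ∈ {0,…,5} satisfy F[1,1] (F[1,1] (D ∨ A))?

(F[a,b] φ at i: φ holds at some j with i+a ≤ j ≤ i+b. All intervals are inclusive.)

3

Evaluate at each i in [0,5]:
  i=0: ✗ (none in [1,1])
  i=1: ✓ (witness j=2)
  i=2: ✗ (none in [3,3])
  i=3: ✓ (witness j=4)
  i=4: ✓ (witness j=5)
  i=5: ✗ (none in [6,6])
Positions where it holds: {1, 3, 4} → 3.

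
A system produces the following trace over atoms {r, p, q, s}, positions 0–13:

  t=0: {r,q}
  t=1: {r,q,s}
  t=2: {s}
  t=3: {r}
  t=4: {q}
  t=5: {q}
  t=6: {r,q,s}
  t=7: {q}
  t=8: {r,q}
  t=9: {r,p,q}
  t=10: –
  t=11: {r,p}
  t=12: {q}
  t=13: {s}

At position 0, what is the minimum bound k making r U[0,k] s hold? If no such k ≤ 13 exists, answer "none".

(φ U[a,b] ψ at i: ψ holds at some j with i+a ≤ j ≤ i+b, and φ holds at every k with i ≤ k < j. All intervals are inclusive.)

Need earliest j ≥ 0 with s, and r at every k in [0,j-1].
  j=0: rhs fails.
  j=1: rhs holds; lhs holds on [0,0]. k = 1.

1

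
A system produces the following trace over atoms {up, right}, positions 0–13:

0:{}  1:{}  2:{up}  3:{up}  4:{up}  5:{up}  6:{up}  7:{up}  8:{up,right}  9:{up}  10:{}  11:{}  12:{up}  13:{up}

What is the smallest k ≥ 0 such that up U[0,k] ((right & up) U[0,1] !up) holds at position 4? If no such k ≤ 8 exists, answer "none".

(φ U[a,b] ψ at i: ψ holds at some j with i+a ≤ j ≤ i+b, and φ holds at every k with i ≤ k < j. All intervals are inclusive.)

Need earliest j ≥ 4 with ((right & up) U[0,1] !up), and up at every k in [4,j-1].
  j=4: rhs fails.
  j=5: rhs fails.
  j=6: rhs fails.
  j=7: rhs fails.
  j=8: rhs fails.
  j=9: rhs fails.
  j=10: rhs holds; lhs holds on [4,9]. k = 6.

6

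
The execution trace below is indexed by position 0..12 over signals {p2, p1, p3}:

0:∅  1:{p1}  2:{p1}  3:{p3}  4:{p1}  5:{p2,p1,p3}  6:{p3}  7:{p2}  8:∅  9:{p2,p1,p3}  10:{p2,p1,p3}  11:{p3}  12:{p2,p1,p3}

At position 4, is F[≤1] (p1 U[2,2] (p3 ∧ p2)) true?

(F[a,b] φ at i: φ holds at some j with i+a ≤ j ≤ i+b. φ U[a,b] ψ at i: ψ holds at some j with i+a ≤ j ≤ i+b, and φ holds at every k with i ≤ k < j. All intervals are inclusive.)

No

Check (p1 U[2,2] (p3 ∧ p2)) at each j in [4,5]:
  j=4: fails
  j=5: fails
No position in the window satisfies it → formula fails.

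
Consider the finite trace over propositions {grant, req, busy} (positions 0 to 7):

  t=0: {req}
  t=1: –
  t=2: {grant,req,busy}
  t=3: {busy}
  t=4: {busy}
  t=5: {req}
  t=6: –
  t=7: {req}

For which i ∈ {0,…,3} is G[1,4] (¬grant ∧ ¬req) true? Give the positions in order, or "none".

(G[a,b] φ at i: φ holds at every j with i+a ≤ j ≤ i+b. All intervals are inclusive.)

none

Evaluate at each i in [0,3]:
  i=0: ✗ (fails at j=2)
  i=1: ✗ (fails at j=2)
  i=2: ✗ (fails at j=5)
  i=3: ✗ (fails at j=5)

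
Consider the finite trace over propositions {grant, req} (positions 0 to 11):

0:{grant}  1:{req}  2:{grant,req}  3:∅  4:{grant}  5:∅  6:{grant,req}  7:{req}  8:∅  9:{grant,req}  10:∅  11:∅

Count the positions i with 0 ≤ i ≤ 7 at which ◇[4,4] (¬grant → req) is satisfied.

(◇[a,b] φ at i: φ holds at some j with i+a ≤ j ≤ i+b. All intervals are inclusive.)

Evaluate at each i in [0,7]:
  i=0: ✓ (witness j=4)
  i=1: ✗ (none in [5,5])
  i=2: ✓ (witness j=6)
  i=3: ✓ (witness j=7)
  i=4: ✗ (none in [8,8])
  i=5: ✓ (witness j=9)
  i=6: ✗ (none in [10,10])
  i=7: ✗ (none in [11,11])
Positions where it holds: {0, 2, 3, 5} → 4.

4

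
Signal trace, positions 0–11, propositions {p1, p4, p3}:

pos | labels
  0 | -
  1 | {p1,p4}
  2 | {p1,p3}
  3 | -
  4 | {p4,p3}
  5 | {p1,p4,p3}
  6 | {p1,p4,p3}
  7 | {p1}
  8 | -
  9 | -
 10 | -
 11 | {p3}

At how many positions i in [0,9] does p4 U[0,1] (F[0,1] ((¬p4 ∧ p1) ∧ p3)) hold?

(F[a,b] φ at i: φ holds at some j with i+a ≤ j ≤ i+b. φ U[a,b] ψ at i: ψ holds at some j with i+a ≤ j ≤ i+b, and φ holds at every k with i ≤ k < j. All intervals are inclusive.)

Evaluate at each i in [0,9]:
  i=0: ✗ (lhs fails at k=0 before rhs at j=1)
  i=1: ✓ (rhs at j=1)
  i=2: ✓ (rhs at j=2)
  i=3: ✗ (no rhs in [3,4])
  i=4: ✗ (no rhs in [4,5])
  i=5: ✗ (no rhs in [5,6])
  i=6: ✗ (no rhs in [6,7])
  i=7: ✗ (no rhs in [7,8])
  i=8: ✗ (no rhs in [8,9])
  i=9: ✗ (no rhs in [9,10])
Positions where it holds: {1, 2} → 2.

2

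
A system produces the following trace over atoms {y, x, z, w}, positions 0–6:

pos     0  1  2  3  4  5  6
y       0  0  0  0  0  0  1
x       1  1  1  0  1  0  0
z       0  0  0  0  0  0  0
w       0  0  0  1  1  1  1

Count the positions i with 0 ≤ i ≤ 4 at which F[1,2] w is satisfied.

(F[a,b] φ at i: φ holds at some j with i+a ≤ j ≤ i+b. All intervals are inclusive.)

4

Evaluate at each i in [0,4]:
  i=0: ✗ (none in [1,2])
  i=1: ✓ (witness j=3)
  i=2: ✓ (witness j=3)
  i=3: ✓ (witness j=4)
  i=4: ✓ (witness j=5)
Positions where it holds: {1, 2, 3, 4} → 4.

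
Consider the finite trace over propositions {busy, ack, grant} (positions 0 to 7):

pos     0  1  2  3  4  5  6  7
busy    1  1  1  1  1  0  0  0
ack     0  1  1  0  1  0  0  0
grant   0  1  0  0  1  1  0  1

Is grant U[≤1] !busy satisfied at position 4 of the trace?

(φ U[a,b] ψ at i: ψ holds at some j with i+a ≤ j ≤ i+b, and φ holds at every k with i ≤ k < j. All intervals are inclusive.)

Holds

Need some j in [4,5] with !busy, and grant at every k in [4,j-1].
  j=4: !busy false.
  j=5: !busy holds; grant holds at every k in [4,4] → satisfied.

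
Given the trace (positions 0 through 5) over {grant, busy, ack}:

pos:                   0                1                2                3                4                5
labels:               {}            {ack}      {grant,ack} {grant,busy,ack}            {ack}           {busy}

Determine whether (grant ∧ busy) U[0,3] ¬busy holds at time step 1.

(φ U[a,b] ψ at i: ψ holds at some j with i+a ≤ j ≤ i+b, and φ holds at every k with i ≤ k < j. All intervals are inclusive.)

Need some j in [1,4] with ¬busy, and (grant ∧ busy) at every k in [1,j-1].
  j=1: ¬busy holds; no prefix to check → satisfied.

True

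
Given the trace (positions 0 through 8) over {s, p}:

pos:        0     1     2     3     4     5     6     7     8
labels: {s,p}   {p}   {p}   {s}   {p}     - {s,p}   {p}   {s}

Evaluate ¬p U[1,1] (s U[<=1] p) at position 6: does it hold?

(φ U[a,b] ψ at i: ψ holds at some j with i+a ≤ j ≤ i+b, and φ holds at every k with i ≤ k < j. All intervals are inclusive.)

False

Need some j in [7,7] with (s U[<=1] p), and ¬p at every k in [6,j-1].
  j=7: (s U[<=1] p) holds, but ¬p fails at k=6 → not this j.
No j in the window works → until fails.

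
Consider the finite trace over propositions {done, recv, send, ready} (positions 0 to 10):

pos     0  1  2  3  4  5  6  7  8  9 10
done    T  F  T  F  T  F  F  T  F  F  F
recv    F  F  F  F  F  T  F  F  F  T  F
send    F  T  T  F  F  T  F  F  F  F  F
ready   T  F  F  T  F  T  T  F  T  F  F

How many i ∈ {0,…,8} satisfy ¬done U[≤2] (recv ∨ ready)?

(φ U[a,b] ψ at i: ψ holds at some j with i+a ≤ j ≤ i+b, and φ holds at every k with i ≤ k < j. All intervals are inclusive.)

5

Evaluate at each i in [0,8]:
  i=0: ✓ (rhs at j=0)
  i=1: ✗ (lhs fails at k=2 before rhs at j=3)
  i=2: ✗ (lhs fails at k=2 before rhs at j=3)
  i=3: ✓ (rhs at j=3)
  i=4: ✗ (lhs fails at k=4 before rhs at j=5)
  i=5: ✓ (rhs at j=5)
  i=6: ✓ (rhs at j=6)
  i=7: ✗ (lhs fails at k=7 before rhs at j=8)
  i=8: ✓ (rhs at j=8)
Positions where it holds: {0, 3, 5, 6, 8} → 5.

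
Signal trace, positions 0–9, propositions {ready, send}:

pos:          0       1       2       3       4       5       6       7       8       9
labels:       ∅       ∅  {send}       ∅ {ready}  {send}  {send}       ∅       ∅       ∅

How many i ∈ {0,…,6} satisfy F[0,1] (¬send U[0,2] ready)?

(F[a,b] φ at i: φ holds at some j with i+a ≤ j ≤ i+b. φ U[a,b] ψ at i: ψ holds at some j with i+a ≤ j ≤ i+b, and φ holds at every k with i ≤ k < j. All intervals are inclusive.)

3

Evaluate at each i in [0,6]:
  i=0: ✗ (none in [0,1])
  i=1: ✗ (none in [1,2])
  i=2: ✓ (witness j=3)
  i=3: ✓ (witness j=3)
  i=4: ✓ (witness j=4)
  i=5: ✗ (none in [5,6])
  i=6: ✗ (none in [6,7])
Positions where it holds: {2, 3, 4} → 3.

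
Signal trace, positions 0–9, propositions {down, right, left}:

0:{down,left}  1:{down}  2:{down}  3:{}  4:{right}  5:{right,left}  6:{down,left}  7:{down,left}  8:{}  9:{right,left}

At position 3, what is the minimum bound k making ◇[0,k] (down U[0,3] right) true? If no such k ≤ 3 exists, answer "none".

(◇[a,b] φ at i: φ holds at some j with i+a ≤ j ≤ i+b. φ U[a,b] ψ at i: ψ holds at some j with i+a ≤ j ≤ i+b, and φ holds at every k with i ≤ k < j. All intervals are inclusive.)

1

Scan j = 3,4,… for (down U[0,3] right):
  j=3: fails
  j=4: holds
First hit at j=4, so smallest k = 4-3 = 1.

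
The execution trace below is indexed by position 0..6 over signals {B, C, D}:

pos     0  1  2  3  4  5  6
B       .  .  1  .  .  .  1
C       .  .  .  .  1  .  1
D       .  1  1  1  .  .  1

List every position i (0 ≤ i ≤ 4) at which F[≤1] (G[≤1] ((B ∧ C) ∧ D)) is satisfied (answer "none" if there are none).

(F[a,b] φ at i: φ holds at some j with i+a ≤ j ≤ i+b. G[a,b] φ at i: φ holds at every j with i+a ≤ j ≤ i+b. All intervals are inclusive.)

none

Evaluate at each i in [0,4]:
  i=0: ✗ (none in [0,1])
  i=1: ✗ (none in [1,2])
  i=2: ✗ (none in [2,3])
  i=3: ✗ (none in [3,4])
  i=4: ✗ (none in [4,5])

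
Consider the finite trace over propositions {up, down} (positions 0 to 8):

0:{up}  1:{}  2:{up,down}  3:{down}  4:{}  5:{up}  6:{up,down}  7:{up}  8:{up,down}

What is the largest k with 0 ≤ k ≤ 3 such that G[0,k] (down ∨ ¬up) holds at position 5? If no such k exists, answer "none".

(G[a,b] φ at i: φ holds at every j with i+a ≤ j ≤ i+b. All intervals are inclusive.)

none

(down ∨ ¬up) must hold from j=5 onward; find where it first fails.
  j=5: fails → no k works.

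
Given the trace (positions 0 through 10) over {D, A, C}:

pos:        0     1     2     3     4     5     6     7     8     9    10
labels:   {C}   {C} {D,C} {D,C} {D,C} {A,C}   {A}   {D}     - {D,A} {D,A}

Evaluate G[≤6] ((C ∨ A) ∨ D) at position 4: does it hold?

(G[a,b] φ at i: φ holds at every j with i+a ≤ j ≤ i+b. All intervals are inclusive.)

Check ((C ∨ A) ∨ D) at every j in [4,10]:
  j=4: true
  j=5: true
  j=6: true
  j=7: true
  j=8: false
  j=9: true
  j=10: true
Fails at j=8 → formula fails.

No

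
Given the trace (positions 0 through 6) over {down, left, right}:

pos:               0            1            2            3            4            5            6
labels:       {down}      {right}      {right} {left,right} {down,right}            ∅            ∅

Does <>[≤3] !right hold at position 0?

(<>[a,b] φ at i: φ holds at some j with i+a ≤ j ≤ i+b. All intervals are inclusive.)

Check !right at each j in [0,3]:
  j=0: true
  j=1: false
  j=2: false
  j=3: false
Found at j=0 → formula holds.

True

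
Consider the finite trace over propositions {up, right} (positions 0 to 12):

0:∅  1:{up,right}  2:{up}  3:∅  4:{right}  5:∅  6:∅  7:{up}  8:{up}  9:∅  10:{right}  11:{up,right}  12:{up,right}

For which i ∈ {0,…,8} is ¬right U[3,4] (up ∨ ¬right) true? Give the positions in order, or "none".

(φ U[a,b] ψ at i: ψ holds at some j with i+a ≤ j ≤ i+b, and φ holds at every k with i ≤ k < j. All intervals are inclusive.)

5, 6

Evaluate at each i in [0,8]:
  i=0: ✗ (lhs fails at k=1 before rhs at j=3)
  i=1: ✗ (lhs fails at k=1 before rhs at j=5)
  i=2: ✗ (lhs fails at k=4 before rhs at j=5)
  i=3: ✗ (lhs fails at k=4 before rhs at j=6)
  i=4: ✗ (lhs fails at k=4 before rhs at j=7)
  i=5: ✓ (rhs at j=8; lhs holds on [5,7])
  i=6: ✓ (rhs at j=9; lhs holds on [6,8])
  i=7: ✗ (lhs fails at k=10 before rhs at j=11)
  i=8: ✗ (lhs fails at k=10 before rhs at j=11)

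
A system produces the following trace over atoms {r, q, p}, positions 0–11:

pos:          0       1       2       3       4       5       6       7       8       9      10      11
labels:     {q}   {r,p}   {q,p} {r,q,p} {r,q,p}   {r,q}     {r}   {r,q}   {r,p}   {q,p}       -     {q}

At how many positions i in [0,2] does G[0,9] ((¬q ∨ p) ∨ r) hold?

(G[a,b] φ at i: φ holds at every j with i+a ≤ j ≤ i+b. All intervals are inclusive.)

Evaluate at each i in [0,2]:
  i=0: ✗ (fails at j=0)
  i=1: ✓ (all of [1,10])
  i=2: ✗ (fails at j=11)
Positions where it holds: {1} → 1.

1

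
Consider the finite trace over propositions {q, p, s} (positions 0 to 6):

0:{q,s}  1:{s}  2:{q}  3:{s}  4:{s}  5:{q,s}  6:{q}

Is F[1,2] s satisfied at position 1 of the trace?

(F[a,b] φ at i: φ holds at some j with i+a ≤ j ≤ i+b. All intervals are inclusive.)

True

Check s at each j in [2,3]:
  j=2: false
  j=3: true
Found at j=3 → formula holds.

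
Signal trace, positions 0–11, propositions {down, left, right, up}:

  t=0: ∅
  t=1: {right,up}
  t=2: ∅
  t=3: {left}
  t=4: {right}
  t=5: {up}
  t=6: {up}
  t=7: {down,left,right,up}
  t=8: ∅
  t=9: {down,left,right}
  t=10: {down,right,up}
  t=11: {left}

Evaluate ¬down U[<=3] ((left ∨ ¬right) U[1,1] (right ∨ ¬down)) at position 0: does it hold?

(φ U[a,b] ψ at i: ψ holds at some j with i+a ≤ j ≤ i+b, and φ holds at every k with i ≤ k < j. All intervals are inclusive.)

Yes

Need some j in [0,3] with ((left ∨ ¬right) U[1,1] (right ∨ ¬down)), and ¬down at every k in [0,j-1].
  j=0: ((left ∨ ¬right) U[1,1] (right ∨ ¬down)) holds; no prefix to check → satisfied.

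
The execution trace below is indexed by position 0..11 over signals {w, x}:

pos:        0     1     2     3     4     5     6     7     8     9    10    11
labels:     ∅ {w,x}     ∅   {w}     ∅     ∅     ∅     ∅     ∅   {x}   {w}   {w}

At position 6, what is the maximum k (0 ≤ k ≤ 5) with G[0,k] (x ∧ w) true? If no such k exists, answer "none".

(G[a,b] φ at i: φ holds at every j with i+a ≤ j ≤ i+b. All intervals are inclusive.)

none

(x ∧ w) must hold from j=6 onward; find where it first fails.
  j=6: fails → no k works.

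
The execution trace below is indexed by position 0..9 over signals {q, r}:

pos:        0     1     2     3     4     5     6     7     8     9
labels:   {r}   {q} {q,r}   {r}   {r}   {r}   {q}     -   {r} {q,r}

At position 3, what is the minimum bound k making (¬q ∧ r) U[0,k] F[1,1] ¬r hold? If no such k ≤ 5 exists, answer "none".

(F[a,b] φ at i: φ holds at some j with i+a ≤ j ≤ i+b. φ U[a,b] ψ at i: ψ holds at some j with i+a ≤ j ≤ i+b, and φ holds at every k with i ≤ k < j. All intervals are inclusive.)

Need earliest j ≥ 3 with F[1,1] ¬r, and (¬q ∧ r) at every k in [3,j-1].
  j=3: rhs fails.
  j=4: rhs fails.
  j=5: rhs holds; lhs holds on [3,4]. k = 2.

2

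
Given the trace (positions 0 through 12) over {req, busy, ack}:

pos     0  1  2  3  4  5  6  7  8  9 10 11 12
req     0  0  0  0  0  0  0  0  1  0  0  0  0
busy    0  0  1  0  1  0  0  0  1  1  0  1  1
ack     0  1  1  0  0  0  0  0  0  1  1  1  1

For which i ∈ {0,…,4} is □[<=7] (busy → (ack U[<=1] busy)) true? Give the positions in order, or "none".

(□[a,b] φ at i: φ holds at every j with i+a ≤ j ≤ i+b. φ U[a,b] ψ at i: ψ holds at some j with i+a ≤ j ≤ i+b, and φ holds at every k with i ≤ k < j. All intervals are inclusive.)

Evaluate at each i in [0,4]:
  i=0: ✓ (all of [0,7])
  i=1: ✓ (all of [1,8])
  i=2: ✓ (all of [2,9])
  i=3: ✓ (all of [3,10])
  i=4: ✓ (all of [4,11])

0, 1, 2, 3, 4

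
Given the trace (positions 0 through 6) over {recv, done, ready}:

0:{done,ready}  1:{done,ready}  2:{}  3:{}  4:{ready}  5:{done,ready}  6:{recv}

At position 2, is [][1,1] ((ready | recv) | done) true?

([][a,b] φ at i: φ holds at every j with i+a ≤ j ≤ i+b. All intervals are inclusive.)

Check ((ready | recv) | done) at every j in [3,3]:
  j=3: false
Fails at j=3 → formula fails.

False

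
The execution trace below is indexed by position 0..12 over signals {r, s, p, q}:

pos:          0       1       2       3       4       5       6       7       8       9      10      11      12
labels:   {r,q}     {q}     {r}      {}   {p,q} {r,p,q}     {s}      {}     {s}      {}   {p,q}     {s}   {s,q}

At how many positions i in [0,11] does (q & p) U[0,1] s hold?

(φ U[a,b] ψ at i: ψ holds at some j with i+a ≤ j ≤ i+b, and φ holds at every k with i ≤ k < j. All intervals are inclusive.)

Evaluate at each i in [0,11]:
  i=0: ✗ (no rhs in [0,1])
  i=1: ✗ (no rhs in [1,2])
  i=2: ✗ (no rhs in [2,3])
  i=3: ✗ (no rhs in [3,4])
  i=4: ✗ (no rhs in [4,5])
  i=5: ✓ (rhs at j=6; lhs holds on [5,5])
  i=6: ✓ (rhs at j=6)
  i=7: ✗ (lhs fails at k=7 before rhs at j=8)
  i=8: ✓ (rhs at j=8)
  i=9: ✗ (no rhs in [9,10])
  i=10: ✓ (rhs at j=11; lhs holds on [10,10])
  i=11: ✓ (rhs at j=11)
Positions where it holds: {5, 6, 8, 10, 11} → 5.

5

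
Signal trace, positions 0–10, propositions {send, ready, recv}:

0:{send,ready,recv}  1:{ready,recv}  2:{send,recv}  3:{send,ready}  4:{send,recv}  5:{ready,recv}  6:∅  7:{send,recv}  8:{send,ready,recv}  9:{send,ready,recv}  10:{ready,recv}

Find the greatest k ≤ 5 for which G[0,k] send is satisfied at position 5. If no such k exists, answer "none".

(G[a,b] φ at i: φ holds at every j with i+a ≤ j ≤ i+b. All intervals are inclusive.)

send must hold from j=5 onward; find where it first fails.
  j=5: fails → no k works.

none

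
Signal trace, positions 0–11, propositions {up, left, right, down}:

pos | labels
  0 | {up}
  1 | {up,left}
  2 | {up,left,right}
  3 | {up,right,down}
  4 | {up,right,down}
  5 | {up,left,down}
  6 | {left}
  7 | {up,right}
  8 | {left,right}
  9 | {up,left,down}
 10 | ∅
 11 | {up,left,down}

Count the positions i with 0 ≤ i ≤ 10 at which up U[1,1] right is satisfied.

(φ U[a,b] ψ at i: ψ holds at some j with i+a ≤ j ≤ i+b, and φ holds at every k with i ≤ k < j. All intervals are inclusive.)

Evaluate at each i in [0,10]:
  i=0: ✗ (no rhs in [1,1])
  i=1: ✓ (rhs at j=2; lhs holds on [1,1])
  i=2: ✓ (rhs at j=3; lhs holds on [2,2])
  i=3: ✓ (rhs at j=4; lhs holds on [3,3])
  i=4: ✗ (no rhs in [5,5])
  i=5: ✗ (no rhs in [6,6])
  i=6: ✗ (lhs fails at k=6 before rhs at j=7)
  i=7: ✓ (rhs at j=8; lhs holds on [7,7])
  i=8: ✗ (no rhs in [9,9])
  i=9: ✗ (no rhs in [10,10])
  i=10: ✗ (no rhs in [11,11])
Positions where it holds: {1, 2, 3, 7} → 4.

4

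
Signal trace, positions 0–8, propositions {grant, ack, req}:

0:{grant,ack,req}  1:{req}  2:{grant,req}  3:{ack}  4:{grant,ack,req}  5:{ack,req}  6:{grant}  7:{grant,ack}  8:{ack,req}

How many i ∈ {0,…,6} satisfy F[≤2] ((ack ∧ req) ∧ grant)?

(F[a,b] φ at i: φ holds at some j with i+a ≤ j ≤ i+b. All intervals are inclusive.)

Evaluate at each i in [0,6]:
  i=0: ✓ (witness j=0)
  i=1: ✗ (none in [1,3])
  i=2: ✓ (witness j=4)
  i=3: ✓ (witness j=4)
  i=4: ✓ (witness j=4)
  i=5: ✗ (none in [5,7])
  i=6: ✗ (none in [6,8])
Positions where it holds: {0, 2, 3, 4} → 4.

4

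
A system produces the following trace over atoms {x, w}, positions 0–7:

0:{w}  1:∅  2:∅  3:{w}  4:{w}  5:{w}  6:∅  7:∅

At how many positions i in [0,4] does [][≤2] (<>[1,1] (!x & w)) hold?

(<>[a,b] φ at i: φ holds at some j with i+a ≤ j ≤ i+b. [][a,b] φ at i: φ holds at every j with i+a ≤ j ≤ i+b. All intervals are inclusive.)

Evaluate at each i in [0,4]:
  i=0: ✗ (fails at j=0)
  i=1: ✗ (fails at j=1)
  i=2: ✓ (all of [2,4])
  i=3: ✗ (fails at j=5)
  i=4: ✗ (fails at j=5)
Positions where it holds: {2} → 1.

1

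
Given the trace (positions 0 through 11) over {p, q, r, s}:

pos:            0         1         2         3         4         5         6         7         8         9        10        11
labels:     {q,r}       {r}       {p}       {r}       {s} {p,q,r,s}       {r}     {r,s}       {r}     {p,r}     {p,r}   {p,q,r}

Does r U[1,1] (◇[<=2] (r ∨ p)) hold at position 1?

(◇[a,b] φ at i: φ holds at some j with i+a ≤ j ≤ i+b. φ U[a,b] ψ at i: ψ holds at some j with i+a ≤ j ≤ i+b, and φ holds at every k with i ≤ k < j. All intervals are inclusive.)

Yes

Need some j in [2,2] with ◇[<=2] (r ∨ p), and r at every k in [1,j-1].
  j=2: ◇[<=2] (r ∨ p) holds; r holds at every k in [1,1] → satisfied.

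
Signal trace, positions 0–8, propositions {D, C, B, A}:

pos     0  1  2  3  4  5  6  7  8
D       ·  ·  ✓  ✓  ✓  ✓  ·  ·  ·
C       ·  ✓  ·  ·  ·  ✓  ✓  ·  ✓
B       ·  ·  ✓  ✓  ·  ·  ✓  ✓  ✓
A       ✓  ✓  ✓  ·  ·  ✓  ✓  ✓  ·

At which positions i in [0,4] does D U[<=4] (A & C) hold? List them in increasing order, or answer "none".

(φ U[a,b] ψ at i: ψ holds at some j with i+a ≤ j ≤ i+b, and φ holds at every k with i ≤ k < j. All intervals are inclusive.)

1, 2, 3, 4

Evaluate at each i in [0,4]:
  i=0: ✗ (lhs fails at k=0 before rhs at j=1)
  i=1: ✓ (rhs at j=1)
  i=2: ✓ (rhs at j=5; lhs holds on [2,4])
  i=3: ✓ (rhs at j=5; lhs holds on [3,4])
  i=4: ✓ (rhs at j=5; lhs holds on [4,4])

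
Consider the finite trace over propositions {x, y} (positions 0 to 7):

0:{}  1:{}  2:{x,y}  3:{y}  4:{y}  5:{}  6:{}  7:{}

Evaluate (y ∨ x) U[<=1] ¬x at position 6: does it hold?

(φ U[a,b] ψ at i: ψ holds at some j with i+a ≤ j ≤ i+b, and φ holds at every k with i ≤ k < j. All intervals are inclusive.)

Need some j in [6,7] with ¬x, and (y ∨ x) at every k in [6,j-1].
  j=6: ¬x holds; no prefix to check → satisfied.

True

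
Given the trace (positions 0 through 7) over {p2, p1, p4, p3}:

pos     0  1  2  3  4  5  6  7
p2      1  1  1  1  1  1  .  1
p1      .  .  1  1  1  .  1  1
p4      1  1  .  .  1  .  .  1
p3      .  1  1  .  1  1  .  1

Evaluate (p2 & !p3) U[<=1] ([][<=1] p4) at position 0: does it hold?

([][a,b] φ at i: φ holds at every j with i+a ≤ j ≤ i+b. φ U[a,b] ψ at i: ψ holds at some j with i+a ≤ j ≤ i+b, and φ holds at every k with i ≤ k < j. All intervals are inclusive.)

Need some j in [0,1] with [][<=1] p4, and (p2 & !p3) at every k in [0,j-1].
  j=0: [][<=1] p4 holds; no prefix to check → satisfied.

Yes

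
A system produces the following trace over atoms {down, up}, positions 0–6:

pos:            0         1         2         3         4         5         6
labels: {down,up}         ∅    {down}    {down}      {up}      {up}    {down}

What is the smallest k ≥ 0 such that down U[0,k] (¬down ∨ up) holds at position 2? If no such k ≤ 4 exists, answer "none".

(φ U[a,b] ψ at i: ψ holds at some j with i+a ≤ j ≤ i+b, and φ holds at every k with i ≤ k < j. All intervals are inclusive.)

2

Need earliest j ≥ 2 with (¬down ∨ up), and down at every k in [2,j-1].
  j=2: rhs fails.
  j=3: rhs fails.
  j=4: rhs holds; lhs holds on [2,3]. k = 2.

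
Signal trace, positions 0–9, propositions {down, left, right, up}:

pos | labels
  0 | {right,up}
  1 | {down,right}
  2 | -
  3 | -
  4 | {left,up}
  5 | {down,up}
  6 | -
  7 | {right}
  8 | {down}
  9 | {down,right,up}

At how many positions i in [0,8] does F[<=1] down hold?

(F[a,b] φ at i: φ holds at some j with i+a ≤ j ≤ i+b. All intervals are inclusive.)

Evaluate at each i in [0,8]:
  i=0: ✓ (witness j=1)
  i=1: ✓ (witness j=1)
  i=2: ✗ (none in [2,3])
  i=3: ✗ (none in [3,4])
  i=4: ✓ (witness j=5)
  i=5: ✓ (witness j=5)
  i=6: ✗ (none in [6,7])
  i=7: ✓ (witness j=8)
  i=8: ✓ (witness j=8)
Positions where it holds: {0, 1, 4, 5, 7, 8} → 6.

6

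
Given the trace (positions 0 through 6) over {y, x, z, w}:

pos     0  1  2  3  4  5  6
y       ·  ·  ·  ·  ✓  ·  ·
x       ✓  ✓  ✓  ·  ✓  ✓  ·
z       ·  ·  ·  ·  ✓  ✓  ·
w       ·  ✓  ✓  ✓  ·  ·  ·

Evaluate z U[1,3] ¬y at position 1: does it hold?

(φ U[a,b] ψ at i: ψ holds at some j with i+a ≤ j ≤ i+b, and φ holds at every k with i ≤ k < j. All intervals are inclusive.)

Need some j in [2,4] with ¬y, and z at every k in [1,j-1].
  j=2: ¬y holds, but z fails at k=1 → not this j.
  j=3: ¬y holds, but z fails at k=1 → not this j.
  j=4: ¬y false.
No j in the window works → until fails.

Does not hold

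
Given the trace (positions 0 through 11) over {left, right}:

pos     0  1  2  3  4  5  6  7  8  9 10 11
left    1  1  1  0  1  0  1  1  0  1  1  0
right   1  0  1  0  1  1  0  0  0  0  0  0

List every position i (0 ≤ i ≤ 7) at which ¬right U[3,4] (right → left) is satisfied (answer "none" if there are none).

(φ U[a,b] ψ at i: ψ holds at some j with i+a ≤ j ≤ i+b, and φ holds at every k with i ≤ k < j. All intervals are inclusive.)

6, 7

Evaluate at each i in [0,7]:
  i=0: ✗ (lhs fails at k=0 before rhs at j=3)
  i=1: ✗ (lhs fails at k=2 before rhs at j=4)
  i=2: ✗ (lhs fails at k=2 before rhs at j=6)
  i=3: ✗ (lhs fails at k=4 before rhs at j=6)
  i=4: ✗ (lhs fails at k=4 before rhs at j=7)
  i=5: ✗ (lhs fails at k=5 before rhs at j=8)
  i=6: ✓ (rhs at j=9; lhs holds on [6,8])
  i=7: ✓ (rhs at j=10; lhs holds on [7,9])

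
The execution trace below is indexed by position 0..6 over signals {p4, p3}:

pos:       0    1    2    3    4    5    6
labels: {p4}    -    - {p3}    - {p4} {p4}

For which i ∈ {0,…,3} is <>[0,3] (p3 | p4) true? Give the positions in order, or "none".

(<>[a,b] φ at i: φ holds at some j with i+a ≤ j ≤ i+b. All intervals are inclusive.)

0, 1, 2, 3

Evaluate at each i in [0,3]:
  i=0: ✓ (witness j=0)
  i=1: ✓ (witness j=3)
  i=2: ✓ (witness j=3)
  i=3: ✓ (witness j=3)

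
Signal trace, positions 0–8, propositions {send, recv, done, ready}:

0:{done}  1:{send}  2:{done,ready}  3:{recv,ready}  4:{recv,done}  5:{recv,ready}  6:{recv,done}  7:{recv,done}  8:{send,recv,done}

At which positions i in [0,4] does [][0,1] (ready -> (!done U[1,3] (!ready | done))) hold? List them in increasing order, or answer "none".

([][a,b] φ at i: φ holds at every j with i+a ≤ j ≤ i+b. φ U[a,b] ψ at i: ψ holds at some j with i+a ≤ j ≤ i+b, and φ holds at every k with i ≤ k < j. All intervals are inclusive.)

Evaluate at each i in [0,4]:
  i=0: ✓ (all of [0,1])
  i=1: ✗ (fails at j=2)
  i=2: ✗ (fails at j=2)
  i=3: ✓ (all of [3,4])
  i=4: ✓ (all of [4,5])

0, 3, 4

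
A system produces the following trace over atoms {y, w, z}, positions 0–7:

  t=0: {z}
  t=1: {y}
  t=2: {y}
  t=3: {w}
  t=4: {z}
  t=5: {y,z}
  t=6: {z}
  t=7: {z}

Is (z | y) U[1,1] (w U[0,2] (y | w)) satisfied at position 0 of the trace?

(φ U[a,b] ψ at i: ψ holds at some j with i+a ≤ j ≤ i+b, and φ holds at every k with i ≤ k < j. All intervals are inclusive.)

Need some j in [1,1] with (w U[0,2] (y | w)), and (z | y) at every k in [0,j-1].
  j=1: (w U[0,2] (y | w)) holds; (z | y) holds at every k in [0,0] → satisfied.

True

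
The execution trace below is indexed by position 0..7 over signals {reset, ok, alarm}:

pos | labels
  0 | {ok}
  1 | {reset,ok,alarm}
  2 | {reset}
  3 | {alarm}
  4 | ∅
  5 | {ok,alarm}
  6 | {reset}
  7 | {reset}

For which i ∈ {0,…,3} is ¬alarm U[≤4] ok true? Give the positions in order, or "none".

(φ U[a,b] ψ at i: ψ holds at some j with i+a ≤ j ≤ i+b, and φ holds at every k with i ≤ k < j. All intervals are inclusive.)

0, 1

Evaluate at each i in [0,3]:
  i=0: ✓ (rhs at j=0)
  i=1: ✓ (rhs at j=1)
  i=2: ✗ (lhs fails at k=3 before rhs at j=5)
  i=3: ✗ (lhs fails at k=3 before rhs at j=5)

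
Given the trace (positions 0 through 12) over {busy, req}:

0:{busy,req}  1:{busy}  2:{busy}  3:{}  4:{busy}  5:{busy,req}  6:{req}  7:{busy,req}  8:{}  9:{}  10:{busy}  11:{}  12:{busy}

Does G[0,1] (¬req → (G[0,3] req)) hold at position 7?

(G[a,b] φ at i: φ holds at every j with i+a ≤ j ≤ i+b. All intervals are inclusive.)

No

Check (¬req → (G[0,3] req)) at every j in [7,8]:
  j=7: antecedent false → ✓
  j=8: antecedent true; consequent fails at 8 → ✗
Fails at j=8 → formula fails.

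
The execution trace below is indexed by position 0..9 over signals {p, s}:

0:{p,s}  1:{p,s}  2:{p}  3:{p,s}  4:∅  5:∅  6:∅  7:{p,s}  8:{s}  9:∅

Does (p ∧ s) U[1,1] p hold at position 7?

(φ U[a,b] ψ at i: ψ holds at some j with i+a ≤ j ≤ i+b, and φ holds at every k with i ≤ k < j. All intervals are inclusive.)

False

Need some j in [8,8] with p, and (p ∧ s) at every k in [7,j-1].
  j=8: p false.
No j in the window works → until fails.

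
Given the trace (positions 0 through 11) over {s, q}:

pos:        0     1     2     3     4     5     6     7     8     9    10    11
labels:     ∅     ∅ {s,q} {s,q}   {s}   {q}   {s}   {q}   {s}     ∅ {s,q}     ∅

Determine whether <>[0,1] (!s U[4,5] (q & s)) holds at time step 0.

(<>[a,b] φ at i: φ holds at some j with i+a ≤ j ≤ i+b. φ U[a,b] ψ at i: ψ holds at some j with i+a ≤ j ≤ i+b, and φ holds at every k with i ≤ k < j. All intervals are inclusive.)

No

Check (!s U[4,5] (q & s)) at each j in [0,1]:
  j=0: fails
  j=1: fails
No position in the window satisfies it → formula fails.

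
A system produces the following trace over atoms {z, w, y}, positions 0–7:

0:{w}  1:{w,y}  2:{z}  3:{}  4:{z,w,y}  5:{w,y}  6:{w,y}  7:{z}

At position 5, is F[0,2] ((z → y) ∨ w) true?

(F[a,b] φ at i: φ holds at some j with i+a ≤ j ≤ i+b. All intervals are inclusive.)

Check ((z → y) ∨ w) at each j in [5,7]:
  j=5: true
  j=6: true
  j=7: false
Found at j=5 → formula holds.

Holds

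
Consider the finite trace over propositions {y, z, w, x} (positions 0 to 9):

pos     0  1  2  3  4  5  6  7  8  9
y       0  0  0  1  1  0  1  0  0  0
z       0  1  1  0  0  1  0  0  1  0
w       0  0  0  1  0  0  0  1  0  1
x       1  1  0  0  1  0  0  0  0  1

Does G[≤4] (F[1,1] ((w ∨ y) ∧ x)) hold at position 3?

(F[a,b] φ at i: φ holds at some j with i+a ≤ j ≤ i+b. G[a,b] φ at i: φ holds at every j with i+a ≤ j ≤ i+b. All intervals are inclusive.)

Does not hold

Check F[1,1] ((w ∨ y) ∧ x) at every j in [3,7]:
  j=3: holds (witness at 4)
  j=4: fails (none in [5,5])
  j=5: fails (none in [6,6])
  j=6: fails (none in [7,7])
  j=7: fails (none in [8,8])
Fails at j=4 → formula fails.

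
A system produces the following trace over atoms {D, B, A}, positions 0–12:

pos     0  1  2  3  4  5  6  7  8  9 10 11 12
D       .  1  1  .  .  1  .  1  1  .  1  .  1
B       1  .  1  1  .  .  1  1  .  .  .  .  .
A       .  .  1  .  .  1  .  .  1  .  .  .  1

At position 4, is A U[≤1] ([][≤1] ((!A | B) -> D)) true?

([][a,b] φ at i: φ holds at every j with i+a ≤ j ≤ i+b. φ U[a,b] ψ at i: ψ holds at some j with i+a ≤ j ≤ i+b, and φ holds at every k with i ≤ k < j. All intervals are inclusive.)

Does not hold

Need some j in [4,5] with [][≤1] ((!A | B) -> D), and A at every k in [4,j-1].
  j=4: [][≤1] ((!A | B) -> D) — fails at 4.
  j=5: [][≤1] ((!A | B) -> D) — fails at 6.
No j in the window works → until fails.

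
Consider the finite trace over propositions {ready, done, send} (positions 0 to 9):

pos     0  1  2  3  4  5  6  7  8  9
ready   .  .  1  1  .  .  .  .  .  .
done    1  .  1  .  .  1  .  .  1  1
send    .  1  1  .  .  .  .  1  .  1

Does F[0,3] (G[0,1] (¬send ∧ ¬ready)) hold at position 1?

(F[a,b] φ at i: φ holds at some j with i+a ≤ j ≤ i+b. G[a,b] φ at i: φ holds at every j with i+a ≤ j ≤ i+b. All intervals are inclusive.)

True

Check G[0,1] (¬send ∧ ¬ready) at each j in [1,4]:
  j=1: fails at 1
  j=2: fails at 2
  j=3: fails at 3
  j=4: holds on [4,5]
Found at j=4 → formula holds.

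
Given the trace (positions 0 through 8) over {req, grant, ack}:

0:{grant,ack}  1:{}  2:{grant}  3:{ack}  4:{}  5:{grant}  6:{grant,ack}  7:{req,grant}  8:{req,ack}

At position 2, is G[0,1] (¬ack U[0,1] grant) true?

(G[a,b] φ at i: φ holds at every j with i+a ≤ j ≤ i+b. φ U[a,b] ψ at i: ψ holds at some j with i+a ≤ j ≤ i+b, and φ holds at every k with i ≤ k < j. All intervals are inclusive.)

Check (¬ack U[0,1] grant) at every j in [2,3]:
  j=2: holds
  j=3: fails
Fails at j=3 → formula fails.

False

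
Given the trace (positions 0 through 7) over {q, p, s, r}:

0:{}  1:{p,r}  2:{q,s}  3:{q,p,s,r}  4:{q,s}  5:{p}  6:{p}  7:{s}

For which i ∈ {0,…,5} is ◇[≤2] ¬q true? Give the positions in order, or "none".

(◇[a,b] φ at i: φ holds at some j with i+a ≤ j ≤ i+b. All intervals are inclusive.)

Evaluate at each i in [0,5]:
  i=0: ✓ (witness j=0)
  i=1: ✓ (witness j=1)
  i=2: ✗ (none in [2,4])
  i=3: ✓ (witness j=5)
  i=4: ✓ (witness j=5)
  i=5: ✓ (witness j=5)

0, 1, 3, 4, 5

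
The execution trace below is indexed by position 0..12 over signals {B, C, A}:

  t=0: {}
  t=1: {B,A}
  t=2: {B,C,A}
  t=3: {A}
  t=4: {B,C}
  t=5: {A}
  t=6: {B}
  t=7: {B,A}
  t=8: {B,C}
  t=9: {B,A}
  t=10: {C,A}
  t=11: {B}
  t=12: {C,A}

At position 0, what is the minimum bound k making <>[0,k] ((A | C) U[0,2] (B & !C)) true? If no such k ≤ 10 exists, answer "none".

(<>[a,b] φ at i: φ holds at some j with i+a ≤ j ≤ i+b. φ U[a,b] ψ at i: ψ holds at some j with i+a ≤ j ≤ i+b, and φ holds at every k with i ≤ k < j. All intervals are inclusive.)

1

Scan j = 0,1,… for ((A | C) U[0,2] (B & !C)):
  j=0: fails
  j=1: holds
First hit at j=1, so smallest k = 1-0 = 1.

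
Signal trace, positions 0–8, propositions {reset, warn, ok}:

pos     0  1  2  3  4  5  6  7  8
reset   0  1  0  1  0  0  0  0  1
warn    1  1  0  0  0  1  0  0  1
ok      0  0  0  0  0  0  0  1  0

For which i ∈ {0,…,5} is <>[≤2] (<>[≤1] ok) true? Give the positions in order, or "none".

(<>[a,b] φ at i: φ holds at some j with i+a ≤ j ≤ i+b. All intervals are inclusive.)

Evaluate at each i in [0,5]:
  i=0: ✗ (none in [0,2])
  i=1: ✗ (none in [1,3])
  i=2: ✗ (none in [2,4])
  i=3: ✗ (none in [3,5])
  i=4: ✓ (witness j=6)
  i=5: ✓ (witness j=6)

4, 5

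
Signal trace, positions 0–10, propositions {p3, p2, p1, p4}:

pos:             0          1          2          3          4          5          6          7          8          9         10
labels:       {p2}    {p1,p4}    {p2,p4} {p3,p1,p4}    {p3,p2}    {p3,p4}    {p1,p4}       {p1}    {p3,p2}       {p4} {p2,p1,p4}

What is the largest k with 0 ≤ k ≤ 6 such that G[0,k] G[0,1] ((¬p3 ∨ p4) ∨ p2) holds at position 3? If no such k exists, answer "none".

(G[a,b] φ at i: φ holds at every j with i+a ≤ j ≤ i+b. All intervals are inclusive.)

6

G[0,1] ((¬p3 ∨ p4) ∨ p2) must hold from j=3 onward; find where it first fails.
  j=3: holds
  j=4: holds
  j=5: holds
  j=6: holds
  j=7: holds
  j=8: holds
  j=9: holds
Holds through j=9; largest k = 6.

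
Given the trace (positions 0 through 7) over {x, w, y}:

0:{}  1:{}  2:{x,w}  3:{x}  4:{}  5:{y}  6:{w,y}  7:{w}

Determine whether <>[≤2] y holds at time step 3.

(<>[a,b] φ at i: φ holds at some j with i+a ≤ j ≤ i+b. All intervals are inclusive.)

True

Check y at each j in [3,5]:
  j=3: false
  j=4: false
  j=5: true
Found at j=5 → formula holds.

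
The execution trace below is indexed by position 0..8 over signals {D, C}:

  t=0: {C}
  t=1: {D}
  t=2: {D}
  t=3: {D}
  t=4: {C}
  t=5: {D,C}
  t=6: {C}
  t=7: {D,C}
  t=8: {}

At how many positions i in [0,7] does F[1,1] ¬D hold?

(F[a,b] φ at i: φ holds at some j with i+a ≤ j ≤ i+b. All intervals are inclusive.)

Evaluate at each i in [0,7]:
  i=0: ✗ (none in [1,1])
  i=1: ✗ (none in [2,2])
  i=2: ✗ (none in [3,3])
  i=3: ✓ (witness j=4)
  i=4: ✗ (none in [5,5])
  i=5: ✓ (witness j=6)
  i=6: ✗ (none in [7,7])
  i=7: ✓ (witness j=8)
Positions where it holds: {3, 5, 7} → 3.

3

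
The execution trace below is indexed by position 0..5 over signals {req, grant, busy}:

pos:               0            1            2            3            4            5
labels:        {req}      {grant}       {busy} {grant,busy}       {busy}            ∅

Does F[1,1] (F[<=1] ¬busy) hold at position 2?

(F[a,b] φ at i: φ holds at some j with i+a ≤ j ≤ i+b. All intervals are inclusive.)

False

Check F[<=1] ¬busy at each j in [3,3]:
  j=3: fails (none in [3,4])
No position in the window satisfies it → formula fails.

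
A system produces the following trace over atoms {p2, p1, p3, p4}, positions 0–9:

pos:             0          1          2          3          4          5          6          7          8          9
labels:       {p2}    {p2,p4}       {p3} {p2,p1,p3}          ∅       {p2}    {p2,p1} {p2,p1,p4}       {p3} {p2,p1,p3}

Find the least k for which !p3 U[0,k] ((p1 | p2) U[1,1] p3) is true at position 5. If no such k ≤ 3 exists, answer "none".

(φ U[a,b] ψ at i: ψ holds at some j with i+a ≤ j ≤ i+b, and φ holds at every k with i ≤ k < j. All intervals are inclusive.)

2

Need earliest j ≥ 5 with ((p1 | p2) U[1,1] p3), and !p3 at every k in [5,j-1].
  j=5: rhs fails.
  j=6: rhs fails.
  j=7: rhs holds; lhs holds on [5,6]. k = 2.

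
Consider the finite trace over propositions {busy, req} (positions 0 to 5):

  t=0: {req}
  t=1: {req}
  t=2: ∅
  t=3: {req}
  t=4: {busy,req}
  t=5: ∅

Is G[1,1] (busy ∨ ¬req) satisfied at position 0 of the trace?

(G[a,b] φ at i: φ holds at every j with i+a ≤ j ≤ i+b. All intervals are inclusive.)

No

Check (busy ∨ ¬req) at every j in [1,1]:
  j=1: false
Fails at j=1 → formula fails.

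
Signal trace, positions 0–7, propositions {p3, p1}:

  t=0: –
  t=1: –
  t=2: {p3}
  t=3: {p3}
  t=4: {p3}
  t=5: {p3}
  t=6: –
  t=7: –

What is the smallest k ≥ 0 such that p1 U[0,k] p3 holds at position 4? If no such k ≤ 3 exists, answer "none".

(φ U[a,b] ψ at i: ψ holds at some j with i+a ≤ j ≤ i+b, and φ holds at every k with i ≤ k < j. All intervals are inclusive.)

0

Need earliest j ≥ 4 with p3, and p1 at every k in [4,j-1].
  j=4: rhs holds (empty prefix). k = 0.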